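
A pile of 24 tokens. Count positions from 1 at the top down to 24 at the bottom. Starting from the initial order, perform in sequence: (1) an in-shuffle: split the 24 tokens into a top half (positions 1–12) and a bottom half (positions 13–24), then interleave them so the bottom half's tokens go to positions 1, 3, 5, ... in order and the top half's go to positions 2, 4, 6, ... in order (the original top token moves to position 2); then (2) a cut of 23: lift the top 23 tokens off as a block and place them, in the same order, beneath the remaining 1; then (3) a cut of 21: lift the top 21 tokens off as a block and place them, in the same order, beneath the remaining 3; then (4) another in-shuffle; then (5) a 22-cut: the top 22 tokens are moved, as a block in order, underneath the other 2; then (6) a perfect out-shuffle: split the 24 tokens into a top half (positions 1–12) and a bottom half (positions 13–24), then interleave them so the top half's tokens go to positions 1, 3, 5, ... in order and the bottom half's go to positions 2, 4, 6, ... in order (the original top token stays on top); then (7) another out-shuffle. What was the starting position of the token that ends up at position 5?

Undo the operations in reverse order, starting from position 5:
  undo op 7 (out-shuffle, from top half): 5 ← 3
  undo op 6 (out-shuffle, from top half): 3 ← 2
  undo op 5 (cut 22): 2 ← 24
  undo op 4 (in-shuffle, from top half): 24 ← 12
  undo op 3 (cut 21): 12 ← 9
  undo op 2 (cut 23): 9 ← 8
  undo op 1 (in-shuffle, from top half): 8 ← 4
So the token at position 5 came from original position 4.

4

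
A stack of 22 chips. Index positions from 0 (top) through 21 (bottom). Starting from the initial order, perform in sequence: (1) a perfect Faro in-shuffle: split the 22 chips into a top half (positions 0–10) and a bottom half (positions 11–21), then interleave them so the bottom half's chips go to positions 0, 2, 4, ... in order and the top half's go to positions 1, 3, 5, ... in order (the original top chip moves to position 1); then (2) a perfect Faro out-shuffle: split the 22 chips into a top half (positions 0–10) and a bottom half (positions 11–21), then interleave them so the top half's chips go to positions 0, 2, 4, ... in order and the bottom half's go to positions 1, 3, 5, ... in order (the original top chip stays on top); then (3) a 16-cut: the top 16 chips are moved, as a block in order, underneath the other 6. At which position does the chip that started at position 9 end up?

1

Track the chip from position 9 forward through each operation:
  after op 1 (in-shuffle): 9 → 19
  after op 2 (out-shuffle): 19 → 17
  after op 3 (cut 16): 17 → 1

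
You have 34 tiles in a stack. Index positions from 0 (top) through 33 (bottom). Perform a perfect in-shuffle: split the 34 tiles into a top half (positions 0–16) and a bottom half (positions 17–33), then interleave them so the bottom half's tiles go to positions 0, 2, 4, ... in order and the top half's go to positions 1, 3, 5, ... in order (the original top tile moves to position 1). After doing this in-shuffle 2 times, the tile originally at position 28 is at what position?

10

Track the tile's position through each in-shuffle:
28 → 22 → 10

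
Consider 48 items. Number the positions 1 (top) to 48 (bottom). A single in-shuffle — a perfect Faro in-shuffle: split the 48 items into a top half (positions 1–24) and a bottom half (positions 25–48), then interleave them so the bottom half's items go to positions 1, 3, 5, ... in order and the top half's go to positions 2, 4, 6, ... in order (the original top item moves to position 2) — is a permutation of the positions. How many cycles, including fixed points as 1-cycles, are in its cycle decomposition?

Trace each unvisited position around until it returns:
(1 2 4 8 16 32 ... len 21) (3 6 12 24 48 47 ... len 21) (7 14 28) (21 42 35)
4 cycles in total.

4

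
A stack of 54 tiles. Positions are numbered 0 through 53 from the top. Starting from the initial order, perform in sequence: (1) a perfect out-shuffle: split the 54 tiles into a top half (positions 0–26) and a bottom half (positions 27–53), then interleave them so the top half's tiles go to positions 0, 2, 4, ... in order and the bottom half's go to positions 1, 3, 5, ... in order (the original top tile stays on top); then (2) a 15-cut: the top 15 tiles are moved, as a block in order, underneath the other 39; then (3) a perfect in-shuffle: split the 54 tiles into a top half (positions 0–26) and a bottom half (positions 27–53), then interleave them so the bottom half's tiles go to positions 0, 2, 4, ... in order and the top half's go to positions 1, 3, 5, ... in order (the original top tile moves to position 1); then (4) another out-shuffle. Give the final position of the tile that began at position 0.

Track the tile from position 0 forward through each operation:
  after op 1 (out-shuffle): 0 → 0
  after op 2 (cut 15): 0 → 39
  after op 3 (in-shuffle): 39 → 24
  after op 4 (out-shuffle): 24 → 48

48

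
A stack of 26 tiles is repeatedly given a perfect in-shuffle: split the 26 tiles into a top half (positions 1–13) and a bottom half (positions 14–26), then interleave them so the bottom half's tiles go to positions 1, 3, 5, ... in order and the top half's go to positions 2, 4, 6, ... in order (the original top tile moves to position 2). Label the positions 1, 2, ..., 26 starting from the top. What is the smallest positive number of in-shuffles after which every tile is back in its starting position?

The in-shuffle permutes the 26 positions with cycle lengths [2, 6, 18].
Every tile is home exactly when every cycle has completed a whole number of laps, i.e. after lcm(2, 6, 18) = 18 in-shuffles.

18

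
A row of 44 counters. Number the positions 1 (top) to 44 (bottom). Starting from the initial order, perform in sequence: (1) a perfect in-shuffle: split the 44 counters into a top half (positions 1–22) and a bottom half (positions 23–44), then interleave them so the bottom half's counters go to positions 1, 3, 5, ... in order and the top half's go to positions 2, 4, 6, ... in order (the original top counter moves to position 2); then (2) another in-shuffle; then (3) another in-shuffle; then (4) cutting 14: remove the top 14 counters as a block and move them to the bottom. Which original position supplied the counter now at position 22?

Undo the operations in reverse order, starting from position 22:
  undo op 4 (cut 14): 22 ← 36
  undo op 3 (in-shuffle, from top half): 36 ← 18
  undo op 2 (in-shuffle, from top half): 18 ← 9
  undo op 1 (in-shuffle, from bottom half): 9 ← 27
So the counter at position 22 came from original position 27.

27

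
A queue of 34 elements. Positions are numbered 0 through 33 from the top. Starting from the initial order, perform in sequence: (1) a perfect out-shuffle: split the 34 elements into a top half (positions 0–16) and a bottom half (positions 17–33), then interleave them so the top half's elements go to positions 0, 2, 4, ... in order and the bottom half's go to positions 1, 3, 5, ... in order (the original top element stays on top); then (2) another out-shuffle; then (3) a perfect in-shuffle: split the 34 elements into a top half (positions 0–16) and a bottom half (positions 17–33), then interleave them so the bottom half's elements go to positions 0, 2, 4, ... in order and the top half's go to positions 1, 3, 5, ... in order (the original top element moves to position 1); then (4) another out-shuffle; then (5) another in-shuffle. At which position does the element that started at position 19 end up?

Track the element from position 19 forward through each operation:
  after op 1 (out-shuffle): 19 → 5
  after op 2 (out-shuffle): 5 → 10
  after op 3 (in-shuffle): 10 → 21
  after op 4 (out-shuffle): 21 → 9
  after op 5 (in-shuffle): 9 → 19

19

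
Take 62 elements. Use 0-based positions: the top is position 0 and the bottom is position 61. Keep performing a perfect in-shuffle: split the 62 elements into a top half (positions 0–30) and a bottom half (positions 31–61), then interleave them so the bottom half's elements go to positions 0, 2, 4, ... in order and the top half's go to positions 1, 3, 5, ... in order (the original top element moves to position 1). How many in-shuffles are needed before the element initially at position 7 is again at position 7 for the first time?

6

Follow position 7 under repeated in-shuffles:
7 → 15 → 31 → 0 → 1 → 3 → 7
It first returns after 6 in-shuffles.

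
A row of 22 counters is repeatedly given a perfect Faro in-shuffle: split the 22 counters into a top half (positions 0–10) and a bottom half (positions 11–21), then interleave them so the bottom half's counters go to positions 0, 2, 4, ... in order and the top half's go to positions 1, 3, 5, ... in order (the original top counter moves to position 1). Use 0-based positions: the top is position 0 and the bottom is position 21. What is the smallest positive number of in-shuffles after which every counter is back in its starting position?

The in-shuffle permutes the 22 positions with cycle lengths [11, 11].
Every counter is home exactly when every cycle has completed a whole number of laps, i.e. after lcm(11) = 11 in-shuffles.

11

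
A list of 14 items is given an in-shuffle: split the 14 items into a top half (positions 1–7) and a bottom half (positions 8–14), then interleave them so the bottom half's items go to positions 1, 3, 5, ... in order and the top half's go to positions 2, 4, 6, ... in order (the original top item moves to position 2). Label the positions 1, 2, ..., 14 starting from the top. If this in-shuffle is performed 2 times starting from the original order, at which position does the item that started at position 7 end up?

Track the item's position through each in-shuffle:
7 → 14 → 13

13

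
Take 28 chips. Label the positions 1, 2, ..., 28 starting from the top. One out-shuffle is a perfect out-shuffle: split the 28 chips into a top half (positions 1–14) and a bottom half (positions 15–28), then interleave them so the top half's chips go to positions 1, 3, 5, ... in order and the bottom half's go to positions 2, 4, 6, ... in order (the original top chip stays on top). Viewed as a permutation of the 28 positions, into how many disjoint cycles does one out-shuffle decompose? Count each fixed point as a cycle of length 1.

5

Trace each unvisited position around until it returns:
(1) (2 3 5 9 17 6 ... len 18) (4 7 13 25 22 16) (10 19) (28)
5 cycles in total.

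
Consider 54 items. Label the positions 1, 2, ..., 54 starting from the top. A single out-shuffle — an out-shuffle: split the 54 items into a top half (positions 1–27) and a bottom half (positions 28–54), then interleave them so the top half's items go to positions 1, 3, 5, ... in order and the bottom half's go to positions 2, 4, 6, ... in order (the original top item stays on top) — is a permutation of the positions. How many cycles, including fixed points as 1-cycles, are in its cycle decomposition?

Trace each unvisited position around until it returns:
(1) (2 3 5 9 17 33 ... len 52) (54)
3 cycles in total.

3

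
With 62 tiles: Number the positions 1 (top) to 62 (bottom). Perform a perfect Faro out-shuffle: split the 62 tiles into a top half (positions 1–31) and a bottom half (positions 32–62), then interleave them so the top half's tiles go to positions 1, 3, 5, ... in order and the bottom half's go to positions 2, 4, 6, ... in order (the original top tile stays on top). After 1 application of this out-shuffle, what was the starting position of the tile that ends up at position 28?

45

Work backwards from position 28, undoing one out-shuffle at a time:
28 ← 45
So the tile now at position 28 started at position 45.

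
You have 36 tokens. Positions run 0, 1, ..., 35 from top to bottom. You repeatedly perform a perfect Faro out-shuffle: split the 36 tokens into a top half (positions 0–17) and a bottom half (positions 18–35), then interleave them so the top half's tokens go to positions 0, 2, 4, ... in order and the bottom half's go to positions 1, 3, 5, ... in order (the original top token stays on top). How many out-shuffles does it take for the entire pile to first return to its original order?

The out-shuffle permutes the 36 positions with cycle lengths [1, 1, 3, 3, 4, 12, 12].
Every token is home exactly when every cycle has completed a whole number of laps, i.e. after lcm(1, 3, 4, 12) = 12 out-shuffles.

12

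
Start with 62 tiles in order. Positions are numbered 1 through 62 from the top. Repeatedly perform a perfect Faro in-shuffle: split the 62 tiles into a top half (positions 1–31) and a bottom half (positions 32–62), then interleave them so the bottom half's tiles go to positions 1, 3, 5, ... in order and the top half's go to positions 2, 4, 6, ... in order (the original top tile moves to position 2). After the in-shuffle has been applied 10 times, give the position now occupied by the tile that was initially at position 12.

3

Track the tile's position through each in-shuffle:
12 → 24 → 48 → 33 → 3 → 6 → 12 → 24 → 48 → 33 → 3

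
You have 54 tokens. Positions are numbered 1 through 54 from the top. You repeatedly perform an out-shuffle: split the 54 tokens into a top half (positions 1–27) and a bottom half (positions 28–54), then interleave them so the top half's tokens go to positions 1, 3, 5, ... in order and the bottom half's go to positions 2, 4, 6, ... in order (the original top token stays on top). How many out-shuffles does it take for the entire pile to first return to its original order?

52

The out-shuffle permutes the 54 positions with cycle lengths [1, 1, 52].
Every token is home exactly when every cycle has completed a whole number of laps, i.e. after lcm(1, 52) = 52 out-shuffles.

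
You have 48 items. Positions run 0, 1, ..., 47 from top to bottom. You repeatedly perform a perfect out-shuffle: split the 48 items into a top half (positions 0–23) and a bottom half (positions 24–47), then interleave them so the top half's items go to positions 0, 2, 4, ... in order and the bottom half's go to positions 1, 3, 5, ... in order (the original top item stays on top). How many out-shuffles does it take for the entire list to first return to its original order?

The out-shuffle permutes the 48 positions with cycle lengths [1, 1, 23, 23].
Every item is home exactly when every cycle has completed a whole number of laps, i.e. after lcm(1, 23) = 23 out-shuffles.

23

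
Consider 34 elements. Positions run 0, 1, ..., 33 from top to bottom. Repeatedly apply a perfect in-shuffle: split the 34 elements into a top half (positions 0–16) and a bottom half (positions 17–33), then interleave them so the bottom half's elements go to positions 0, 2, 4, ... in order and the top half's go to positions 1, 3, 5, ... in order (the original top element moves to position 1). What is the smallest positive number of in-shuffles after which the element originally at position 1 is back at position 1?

12

Follow position 1 under repeated in-shuffles:
1 → 3 → 7 → 15 → 31 → 28 → 22 → 10 → 21 → 8 → 17 → 0 → 1
It first returns after 12 in-shuffles.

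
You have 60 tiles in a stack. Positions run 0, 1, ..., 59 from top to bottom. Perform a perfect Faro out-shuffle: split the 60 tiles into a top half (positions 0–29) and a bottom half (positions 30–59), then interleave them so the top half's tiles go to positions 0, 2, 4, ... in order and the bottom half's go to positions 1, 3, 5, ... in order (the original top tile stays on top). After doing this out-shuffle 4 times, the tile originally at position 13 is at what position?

31

Track the tile's position through each out-shuffle:
13 → 26 → 52 → 45 → 31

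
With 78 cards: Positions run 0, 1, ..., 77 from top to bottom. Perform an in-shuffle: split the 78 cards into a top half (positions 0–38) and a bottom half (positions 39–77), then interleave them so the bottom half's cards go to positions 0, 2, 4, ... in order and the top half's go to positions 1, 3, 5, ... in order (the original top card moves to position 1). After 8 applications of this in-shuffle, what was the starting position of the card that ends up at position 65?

Work backwards from position 65, undoing one in-shuffle at a time:
65 ← 32 ← 55 ← 27 ← 13 ← 6 ← 42 ← 60 ← 69
So the card now at position 65 started at position 69.

69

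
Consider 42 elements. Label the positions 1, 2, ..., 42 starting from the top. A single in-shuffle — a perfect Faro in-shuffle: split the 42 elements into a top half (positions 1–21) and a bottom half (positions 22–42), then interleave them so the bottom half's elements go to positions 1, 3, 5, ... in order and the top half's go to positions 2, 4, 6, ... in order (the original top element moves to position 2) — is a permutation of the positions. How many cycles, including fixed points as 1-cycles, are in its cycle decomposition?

3

Trace each unvisited position around until it returns:
(1 2 4 8 16 32 ... len 14) (3 6 12 24 5 10 ... len 14) (7 14 28 13 26 9 ... len 14)
3 cycles in total.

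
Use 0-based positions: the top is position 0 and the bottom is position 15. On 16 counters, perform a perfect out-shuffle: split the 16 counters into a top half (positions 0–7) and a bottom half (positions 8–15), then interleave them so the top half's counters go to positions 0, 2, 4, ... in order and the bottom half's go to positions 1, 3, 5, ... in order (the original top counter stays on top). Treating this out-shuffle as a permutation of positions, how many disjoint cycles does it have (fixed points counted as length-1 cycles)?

6

Trace each unvisited position around until it returns:
(0) (1 2 4 8) (3 6 12 9) (5 10) (7 14 13 11) (15)
6 cycles in total.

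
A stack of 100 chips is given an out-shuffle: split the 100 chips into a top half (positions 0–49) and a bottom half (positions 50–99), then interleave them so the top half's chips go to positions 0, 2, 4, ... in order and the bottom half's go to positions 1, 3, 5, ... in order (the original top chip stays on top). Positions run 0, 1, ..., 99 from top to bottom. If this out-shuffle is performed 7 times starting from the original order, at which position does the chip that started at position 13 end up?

Track the chip's position through each out-shuffle:
13 → 26 → 52 → 5 → 10 → 20 → 40 → 80

80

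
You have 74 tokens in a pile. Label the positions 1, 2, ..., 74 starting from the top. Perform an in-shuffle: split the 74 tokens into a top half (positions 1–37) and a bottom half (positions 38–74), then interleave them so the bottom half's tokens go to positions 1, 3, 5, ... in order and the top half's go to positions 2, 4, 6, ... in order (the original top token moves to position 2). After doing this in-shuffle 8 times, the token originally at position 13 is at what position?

Track the token's position through each in-shuffle:
13 → 26 → 52 → 29 → 58 → 41 → 7 → 14 → 28

28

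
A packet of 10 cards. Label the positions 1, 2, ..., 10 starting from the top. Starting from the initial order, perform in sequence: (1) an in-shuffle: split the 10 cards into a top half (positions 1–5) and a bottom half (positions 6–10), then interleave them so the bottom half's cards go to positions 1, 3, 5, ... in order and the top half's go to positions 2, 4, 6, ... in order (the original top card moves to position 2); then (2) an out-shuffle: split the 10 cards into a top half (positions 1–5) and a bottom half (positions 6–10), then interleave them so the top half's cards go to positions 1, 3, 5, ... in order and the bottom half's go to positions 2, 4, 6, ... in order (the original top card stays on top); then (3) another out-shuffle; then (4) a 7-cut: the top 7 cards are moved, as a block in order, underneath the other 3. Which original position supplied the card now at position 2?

Undo the operations in reverse order, starting from position 2:
  undo op 4 (cut 7): 2 ← 9
  undo op 3 (out-shuffle, from top half): 9 ← 5
  undo op 2 (out-shuffle, from top half): 5 ← 3
  undo op 1 (in-shuffle, from bottom half): 3 ← 7
So the card at position 2 came from original position 7.

7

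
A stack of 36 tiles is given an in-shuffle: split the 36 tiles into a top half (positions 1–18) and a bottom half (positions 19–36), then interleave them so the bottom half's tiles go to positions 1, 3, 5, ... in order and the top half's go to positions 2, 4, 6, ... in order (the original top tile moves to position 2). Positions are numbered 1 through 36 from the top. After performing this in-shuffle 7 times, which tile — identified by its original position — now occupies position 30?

17

Work backwards from position 30, undoing one in-shuffle at a time:
30 ← 15 ← 26 ← 13 ← 25 ← 31 ← 34 ← 17
So the tile now at position 30 started at position 17.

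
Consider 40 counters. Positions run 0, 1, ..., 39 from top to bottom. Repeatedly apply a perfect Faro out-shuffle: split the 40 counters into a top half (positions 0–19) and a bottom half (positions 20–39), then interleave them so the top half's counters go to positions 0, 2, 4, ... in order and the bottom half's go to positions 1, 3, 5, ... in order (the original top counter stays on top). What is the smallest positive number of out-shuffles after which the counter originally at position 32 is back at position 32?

Follow position 32 under repeated out-shuffles:
32 → 25 → 11 → 22 → 5 → 10 → 20 → 1 → 2 → 4 → 8 → 16 → 32
It first returns after 12 out-shuffles.

12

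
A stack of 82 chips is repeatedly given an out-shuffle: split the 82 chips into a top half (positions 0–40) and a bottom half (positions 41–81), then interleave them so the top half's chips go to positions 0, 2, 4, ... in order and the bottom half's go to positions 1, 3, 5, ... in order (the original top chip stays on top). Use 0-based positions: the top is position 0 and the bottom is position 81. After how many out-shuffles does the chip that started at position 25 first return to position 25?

54

Follow position 25 under repeated out-shuffles:
25 → 50 → 19 → 38 → 76 → 71 → 61 → 41 → ... → 25 (length 54)
It first returns after 54 out-shuffles.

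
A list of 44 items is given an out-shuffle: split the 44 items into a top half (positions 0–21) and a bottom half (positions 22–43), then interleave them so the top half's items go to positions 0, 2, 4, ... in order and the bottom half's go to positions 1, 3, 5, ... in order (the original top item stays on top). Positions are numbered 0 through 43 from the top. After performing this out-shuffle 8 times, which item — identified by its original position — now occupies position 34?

26

Work backwards from position 34, undoing one out-shuffle at a time:
34 ← 17 ← 30 ← 15 ← 29 ← 36 ← 18 ← 9 ← 26
So the item now at position 34 started at position 26.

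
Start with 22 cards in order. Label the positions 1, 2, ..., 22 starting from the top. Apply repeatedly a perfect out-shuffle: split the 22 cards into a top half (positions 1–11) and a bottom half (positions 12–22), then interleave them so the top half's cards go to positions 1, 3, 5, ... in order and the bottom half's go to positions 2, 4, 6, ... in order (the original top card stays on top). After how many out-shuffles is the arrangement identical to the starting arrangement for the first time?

The out-shuffle permutes the 22 positions with cycle lengths [1, 1, 2, 3, 3, 6, 6].
Every card is home exactly when every cycle has completed a whole number of laps, i.e. after lcm(1, 2, 3, 6) = 6 out-shuffles.

6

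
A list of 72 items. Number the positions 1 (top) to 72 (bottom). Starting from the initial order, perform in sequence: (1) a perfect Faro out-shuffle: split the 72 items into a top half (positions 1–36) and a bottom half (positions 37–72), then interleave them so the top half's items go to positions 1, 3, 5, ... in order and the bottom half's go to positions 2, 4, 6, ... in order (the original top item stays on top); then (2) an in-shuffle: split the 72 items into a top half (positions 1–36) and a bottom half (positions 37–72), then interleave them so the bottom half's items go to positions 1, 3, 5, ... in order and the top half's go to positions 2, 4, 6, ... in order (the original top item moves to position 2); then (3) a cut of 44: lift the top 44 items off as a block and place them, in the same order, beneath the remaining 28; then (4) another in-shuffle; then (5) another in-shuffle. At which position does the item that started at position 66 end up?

Track the item from position 66 forward through each operation:
  after op 1 (out-shuffle): 66 → 60
  after op 2 (in-shuffle): 60 → 47
  after op 3 (cut 44): 47 → 3
  after op 4 (in-shuffle): 3 → 6
  after op 5 (in-shuffle): 6 → 12

12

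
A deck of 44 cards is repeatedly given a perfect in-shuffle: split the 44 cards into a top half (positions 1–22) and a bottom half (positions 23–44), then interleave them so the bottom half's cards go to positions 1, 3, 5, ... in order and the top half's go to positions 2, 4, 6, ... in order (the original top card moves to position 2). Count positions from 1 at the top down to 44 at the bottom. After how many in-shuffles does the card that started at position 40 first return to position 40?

Follow position 40 under repeated in-shuffles:
40 → 35 → 25 → 5 → 10 → 20 → 40
It first returns after 6 in-shuffles.

6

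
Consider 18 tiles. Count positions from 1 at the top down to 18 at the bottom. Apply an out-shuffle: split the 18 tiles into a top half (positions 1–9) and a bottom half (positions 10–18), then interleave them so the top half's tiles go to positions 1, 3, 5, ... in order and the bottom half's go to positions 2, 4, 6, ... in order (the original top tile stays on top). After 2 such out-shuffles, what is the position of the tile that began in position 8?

12

Track the tile's position through each out-shuffle:
8 → 15 → 12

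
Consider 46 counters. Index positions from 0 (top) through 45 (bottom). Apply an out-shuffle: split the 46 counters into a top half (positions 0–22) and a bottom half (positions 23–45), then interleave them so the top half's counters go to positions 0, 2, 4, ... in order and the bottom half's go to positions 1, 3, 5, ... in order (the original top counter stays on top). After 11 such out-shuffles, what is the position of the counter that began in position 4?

Track the counter's position through each out-shuffle:
4 → 8 → 16 → 32 → 19 → 38 → 31 → 17 → 34 → 23 → 1 → 2

2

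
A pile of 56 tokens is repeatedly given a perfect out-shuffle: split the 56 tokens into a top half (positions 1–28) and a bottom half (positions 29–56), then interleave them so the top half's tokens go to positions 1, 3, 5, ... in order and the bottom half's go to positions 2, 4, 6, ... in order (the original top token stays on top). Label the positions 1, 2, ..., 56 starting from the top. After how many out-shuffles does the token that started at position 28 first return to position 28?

20

Follow position 28 under repeated out-shuffles:
28 → 55 → 54 → 52 → 48 → 40 → 24 → 47 → 38 → 20 → 39 → 22 → 43 → 30 → 4 → 7 → 13 → 25 → 49 → 42 → 28
It first returns after 20 out-shuffles.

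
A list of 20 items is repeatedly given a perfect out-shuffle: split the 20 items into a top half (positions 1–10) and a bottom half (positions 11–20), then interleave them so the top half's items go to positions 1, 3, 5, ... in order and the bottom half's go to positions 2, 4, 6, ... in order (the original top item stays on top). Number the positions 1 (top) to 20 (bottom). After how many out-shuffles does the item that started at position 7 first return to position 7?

18

Follow position 7 under repeated out-shuffles:
7 → 13 → 6 → 11 → 2 → 3 → 5 → 9 → 17 → 14 → 8 → 15 → 10 → 19 → 18 → 16 → 12 → 4 → 7
It first returns after 18 out-shuffles.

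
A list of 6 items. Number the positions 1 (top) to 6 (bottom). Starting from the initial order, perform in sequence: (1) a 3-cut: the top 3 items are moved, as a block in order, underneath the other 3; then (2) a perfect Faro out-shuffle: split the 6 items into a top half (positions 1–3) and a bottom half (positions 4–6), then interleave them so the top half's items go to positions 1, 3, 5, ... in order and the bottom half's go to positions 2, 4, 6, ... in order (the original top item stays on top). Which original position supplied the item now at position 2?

1

Undo the operations in reverse order, starting from position 2:
  undo op 2 (out-shuffle, from bottom half): 2 ← 4
  undo op 1 (cut 3): 4 ← 1
So the item at position 2 came from original position 1.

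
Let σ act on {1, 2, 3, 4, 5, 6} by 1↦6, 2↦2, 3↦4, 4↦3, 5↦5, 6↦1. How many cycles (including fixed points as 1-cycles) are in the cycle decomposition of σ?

4

Cycle decomposition: (1 6) (2) (3 4) (5).
4 cycles.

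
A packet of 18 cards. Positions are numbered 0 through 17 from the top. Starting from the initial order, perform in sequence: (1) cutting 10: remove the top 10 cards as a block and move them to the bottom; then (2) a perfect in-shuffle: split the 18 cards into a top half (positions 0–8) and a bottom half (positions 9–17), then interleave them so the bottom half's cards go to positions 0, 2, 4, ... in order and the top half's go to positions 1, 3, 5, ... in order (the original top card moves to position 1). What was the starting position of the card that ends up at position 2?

Undo the operations in reverse order, starting from position 2:
  undo op 2 (in-shuffle, from bottom half): 2 ← 10
  undo op 1 (cut 10): 10 ← 2
So the card at position 2 came from original position 2.

2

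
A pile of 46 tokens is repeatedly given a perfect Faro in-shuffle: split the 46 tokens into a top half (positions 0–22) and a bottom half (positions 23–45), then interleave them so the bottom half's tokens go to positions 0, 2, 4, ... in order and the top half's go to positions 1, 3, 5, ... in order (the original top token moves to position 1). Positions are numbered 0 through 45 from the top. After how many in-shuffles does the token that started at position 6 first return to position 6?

23

Follow position 6 under repeated in-shuffles:
6 → 13 → 27 → 8 → 17 → 35 → 24 → 2 → ... → 6 (length 23)
It first returns after 23 in-shuffles.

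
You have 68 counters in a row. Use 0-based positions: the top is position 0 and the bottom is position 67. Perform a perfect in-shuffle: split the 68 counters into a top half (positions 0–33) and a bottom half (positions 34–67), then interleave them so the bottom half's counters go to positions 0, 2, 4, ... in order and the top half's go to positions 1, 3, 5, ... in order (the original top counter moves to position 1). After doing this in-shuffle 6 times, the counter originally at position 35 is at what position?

Track the counter's position through each in-shuffle:
35 → 2 → 5 → 11 → 23 → 47 → 26

26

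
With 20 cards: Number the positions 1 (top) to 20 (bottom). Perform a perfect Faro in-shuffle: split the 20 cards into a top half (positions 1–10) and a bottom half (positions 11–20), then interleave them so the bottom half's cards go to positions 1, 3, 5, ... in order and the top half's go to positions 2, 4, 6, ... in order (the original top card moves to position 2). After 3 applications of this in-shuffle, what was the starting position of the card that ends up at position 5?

Work backwards from position 5, undoing one in-shuffle at a time:
5 ← 13 ← 17 ← 19
So the card now at position 5 started at position 19.

19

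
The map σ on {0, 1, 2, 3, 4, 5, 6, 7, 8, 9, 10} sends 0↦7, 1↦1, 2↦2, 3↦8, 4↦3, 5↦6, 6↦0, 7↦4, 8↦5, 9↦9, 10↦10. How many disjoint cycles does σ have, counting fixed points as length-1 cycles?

Cycle decomposition: (0 7 4 3 8 5 6) (1) (2) (9) (10).
5 cycles.

5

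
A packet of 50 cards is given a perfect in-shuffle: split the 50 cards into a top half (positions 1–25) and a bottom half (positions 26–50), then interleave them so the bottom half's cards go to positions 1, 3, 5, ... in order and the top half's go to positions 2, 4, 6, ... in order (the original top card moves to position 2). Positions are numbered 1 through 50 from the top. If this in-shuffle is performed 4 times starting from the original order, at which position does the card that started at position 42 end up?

9

Track the card's position through each in-shuffle:
42 → 33 → 15 → 30 → 9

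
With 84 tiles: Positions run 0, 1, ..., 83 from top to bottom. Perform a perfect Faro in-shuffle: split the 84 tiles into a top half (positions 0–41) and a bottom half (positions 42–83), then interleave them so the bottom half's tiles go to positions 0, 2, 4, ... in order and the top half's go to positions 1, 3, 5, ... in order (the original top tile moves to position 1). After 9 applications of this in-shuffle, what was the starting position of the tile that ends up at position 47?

Work backwards from position 47, undoing one in-shuffle at a time:
47 ← 23 ← 11 ← 5 ← 2 ← 43 ← 21 ← 10 ← 47 ← 23
So the tile now at position 47 started at position 23.

23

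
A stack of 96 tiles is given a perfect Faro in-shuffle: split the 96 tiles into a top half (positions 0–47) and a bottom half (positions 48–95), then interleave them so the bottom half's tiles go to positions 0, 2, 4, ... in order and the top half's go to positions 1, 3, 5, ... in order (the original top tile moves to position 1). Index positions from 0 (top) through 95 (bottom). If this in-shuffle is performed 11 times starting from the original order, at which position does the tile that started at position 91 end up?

Track the tile's position through each in-shuffle:
91 → 86 → 76 → 56 → 16 → 33 → 67 → 38 → 77 → 58 → 20 → 41

41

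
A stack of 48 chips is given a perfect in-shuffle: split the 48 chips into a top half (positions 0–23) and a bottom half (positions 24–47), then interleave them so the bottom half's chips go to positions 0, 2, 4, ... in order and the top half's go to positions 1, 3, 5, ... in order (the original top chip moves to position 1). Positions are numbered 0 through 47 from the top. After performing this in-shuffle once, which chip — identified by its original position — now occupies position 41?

20

Work backwards from position 41, undoing one in-shuffle at a time:
41 ← 20
So the chip now at position 41 started at position 20.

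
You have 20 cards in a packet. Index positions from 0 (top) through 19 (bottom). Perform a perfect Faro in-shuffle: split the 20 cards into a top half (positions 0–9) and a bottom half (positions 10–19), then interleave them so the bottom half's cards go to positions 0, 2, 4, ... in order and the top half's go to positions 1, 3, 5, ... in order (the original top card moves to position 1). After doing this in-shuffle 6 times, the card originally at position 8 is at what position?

Track the card's position through each in-shuffle:
8 → 17 → 14 → 8 → 17 → 14 → 8

8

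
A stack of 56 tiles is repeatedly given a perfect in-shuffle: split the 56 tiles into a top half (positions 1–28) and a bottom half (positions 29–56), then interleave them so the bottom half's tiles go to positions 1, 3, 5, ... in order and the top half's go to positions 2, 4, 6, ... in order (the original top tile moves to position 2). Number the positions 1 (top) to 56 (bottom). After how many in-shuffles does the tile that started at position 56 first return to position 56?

Follow position 56 under repeated in-shuffles:
56 → 55 → 53 → 49 → 41 → 25 → 50 → 43 → 29 → 1 → 2 → 4 → 8 → 16 → 32 → 7 → 14 → 28 → 56
It first returns after 18 in-shuffles.

18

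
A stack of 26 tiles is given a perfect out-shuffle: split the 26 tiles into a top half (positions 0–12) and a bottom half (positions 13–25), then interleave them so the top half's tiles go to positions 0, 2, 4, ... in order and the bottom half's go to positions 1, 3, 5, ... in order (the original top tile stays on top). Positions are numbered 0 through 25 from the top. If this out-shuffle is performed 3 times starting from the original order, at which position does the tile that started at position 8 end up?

Track the tile's position through each out-shuffle:
8 → 16 → 7 → 14

14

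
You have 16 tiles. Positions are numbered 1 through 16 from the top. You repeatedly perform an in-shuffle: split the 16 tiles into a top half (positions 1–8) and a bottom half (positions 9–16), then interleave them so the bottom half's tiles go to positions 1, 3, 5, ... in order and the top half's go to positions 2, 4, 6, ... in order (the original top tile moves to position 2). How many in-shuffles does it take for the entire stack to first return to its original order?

8

The in-shuffle permutes the 16 positions with cycle lengths [8, 8].
Every tile is home exactly when every cycle has completed a whole number of laps, i.e. after lcm(8) = 8 in-shuffles.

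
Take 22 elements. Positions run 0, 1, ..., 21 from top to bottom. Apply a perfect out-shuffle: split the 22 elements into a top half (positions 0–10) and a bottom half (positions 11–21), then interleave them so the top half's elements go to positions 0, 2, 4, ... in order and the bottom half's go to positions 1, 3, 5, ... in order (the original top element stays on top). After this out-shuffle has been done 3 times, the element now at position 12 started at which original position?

Work backwards from position 12, undoing one out-shuffle at a time:
12 ← 6 ← 3 ← 12
So the element now at position 12 started at position 12.

12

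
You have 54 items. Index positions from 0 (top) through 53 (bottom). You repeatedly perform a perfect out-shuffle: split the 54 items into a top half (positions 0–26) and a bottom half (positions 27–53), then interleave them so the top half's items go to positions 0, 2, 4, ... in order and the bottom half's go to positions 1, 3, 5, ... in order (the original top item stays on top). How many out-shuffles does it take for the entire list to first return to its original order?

The out-shuffle permutes the 54 positions with cycle lengths [1, 1, 52].
Every item is home exactly when every cycle has completed a whole number of laps, i.e. after lcm(1, 52) = 52 out-shuffles.

52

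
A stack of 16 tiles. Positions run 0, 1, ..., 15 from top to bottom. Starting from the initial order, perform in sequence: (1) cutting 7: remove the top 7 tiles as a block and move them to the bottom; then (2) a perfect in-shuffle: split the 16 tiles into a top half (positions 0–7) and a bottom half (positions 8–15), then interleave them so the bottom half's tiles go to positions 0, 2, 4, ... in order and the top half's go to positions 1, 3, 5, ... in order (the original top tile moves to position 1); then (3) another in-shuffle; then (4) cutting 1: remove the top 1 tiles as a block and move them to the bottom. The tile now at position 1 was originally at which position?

11

Undo the operations in reverse order, starting from position 1:
  undo op 4 (cut 1): 1 ← 2
  undo op 3 (in-shuffle, from bottom half): 2 ← 9
  undo op 2 (in-shuffle, from top half): 9 ← 4
  undo op 1 (cut 7): 4 ← 11
So the tile at position 1 came from original position 11.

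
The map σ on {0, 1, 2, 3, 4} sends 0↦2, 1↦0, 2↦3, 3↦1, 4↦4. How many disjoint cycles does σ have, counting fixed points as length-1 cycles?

2

Cycle decomposition: (0 2 3 1) (4).
2 cycles.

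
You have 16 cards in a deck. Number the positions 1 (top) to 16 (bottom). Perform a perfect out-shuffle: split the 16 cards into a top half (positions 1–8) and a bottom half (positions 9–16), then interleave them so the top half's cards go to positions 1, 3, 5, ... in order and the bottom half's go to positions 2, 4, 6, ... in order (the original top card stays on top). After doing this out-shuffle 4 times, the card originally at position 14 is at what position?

14

Track the card's position through each out-shuffle:
14 → 12 → 8 → 15 → 14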